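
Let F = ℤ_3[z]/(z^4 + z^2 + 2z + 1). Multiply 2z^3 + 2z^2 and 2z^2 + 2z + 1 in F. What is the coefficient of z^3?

2

Multiply in ℤ_3[z]: (2z^3 + 2z^2)·(2z^2 + 2z + 1) = z^5 + 2z^4 + 2z^2.
Reduce using z^4 ≡ 2z^2 + z + 2 (mod z^4 + z^2 + 2z + 1).
Reduced: 2z^3 + z^2 + z + 1.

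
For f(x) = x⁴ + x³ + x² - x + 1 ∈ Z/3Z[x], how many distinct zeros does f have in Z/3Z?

2

Evaluate at each of the 3 elements of Z/3Z:
f(0) = 1; f(1) = 0 → root; f(2) = 0 → root.
Roots: {1, 2}.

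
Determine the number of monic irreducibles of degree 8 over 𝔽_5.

48750

The number of monic irreducibles of degree 8 over GF(5) is (1/8)·Σ_{d∣8} μ(8/d) 5^d.
Divisors of 8: 1, 2, 4, 8; μ(8/d) for each: 0, 0, -1, 1.
Σ = − 5^4 + 5^8 = 390000.
N = 390000/8 = 48750.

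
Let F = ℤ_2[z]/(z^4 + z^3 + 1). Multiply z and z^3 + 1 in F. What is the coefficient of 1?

1

Multiply in ℤ_2[z]: (z)·(z^3 + 1) = z^4 + z.
Reduce using z^4 ≡ z^3 + 1 (mod z^4 + z^3 + 1).
Reduced: z^3 + z + 1.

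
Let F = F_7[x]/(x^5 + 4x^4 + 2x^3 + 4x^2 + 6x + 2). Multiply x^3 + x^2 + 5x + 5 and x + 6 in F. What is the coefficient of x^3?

Multiply in F_7[x]: (x^3 + x^2 + 5x + 5)·(x + 6) = x^4 + 4x^2 + 2.
Reduced: x^4 + 4x^2 + 2.

0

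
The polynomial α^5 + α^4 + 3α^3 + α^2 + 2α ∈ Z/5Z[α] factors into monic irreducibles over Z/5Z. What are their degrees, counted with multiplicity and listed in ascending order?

1, 1, 1, 2

Write f(α) = α^5 + α^4 + 3α^3 + α^2 + 2α.
Roots in Z/5Z: f(0) = 0 → root; f(1) = 3; f(2) = 0 → root; f(3) = 0 → root; f(4) = 1.
Linear factors from roots: (α), (α + 3), (α + 2).
Complete factorization: f(α) = (α)·(α + 2)·(α + 3)·(α^2 + α + 2).
Factor degrees with multiplicity: 1 + 1 + 1 + 2 = 5.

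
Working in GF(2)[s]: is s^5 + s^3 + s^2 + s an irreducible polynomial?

Write g(s) = s^5 + s^3 + s^2 + s.
Check for roots in GF(2): g(0) = 0 → root; g(1) = 0 → root.
g(0) = 0, so (s) divides g(s); g is reducible.

No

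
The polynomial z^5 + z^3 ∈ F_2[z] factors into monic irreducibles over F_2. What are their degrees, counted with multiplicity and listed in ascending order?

Write g(z) = z^5 + z^3.
Roots in F_2: g(0) = 0 → root; g(1) = 0 → root.
Linear factors from roots: (z), (z + 1).
Complete factorization: g(z) = (z + 1)^2·(z)^3.
Factor degrees with multiplicity: 1 + 1 + 1 + 1 + 1 = 5.

1, 1, 1, 1, 1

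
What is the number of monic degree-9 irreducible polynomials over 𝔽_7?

The number of monic irreducibles of degree 9 over GF(7) is (1/9)·Σ_{d∣9} μ(9/d) 7^d.
Divisors of 9: 1, 3, 9; μ(9/d) for each: 0, -1, 1.
Σ = − 7^3 + 7^9 = 40353264.
N = 40353264/9 = 4483696.

4483696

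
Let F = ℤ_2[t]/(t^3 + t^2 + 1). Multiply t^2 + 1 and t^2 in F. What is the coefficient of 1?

1

Multiply in ℤ_2[t]: (t^2 + 1)·(t^2) = t^4 + t^2.
Reduce using t^3 ≡ t^2 + 1 (mod t^3 + t^2 + 1).
Reduced: t + 1.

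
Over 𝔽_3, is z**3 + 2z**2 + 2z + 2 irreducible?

Write f(z) = z**3 + 2z**2 + 2z + 2.
Check for roots in 𝔽_3: f(0) = 2; f(1) = 1; f(2) = 1.
No roots. A degree-3 polynomial over a field with no linear factor is irreducible.

Yes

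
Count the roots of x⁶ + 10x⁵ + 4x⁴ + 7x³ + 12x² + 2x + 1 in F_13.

0

Write f(x) = x⁶ + 10x⁵ + 4x⁴ + 7x³ + 12x² + 2x + 1.
Evaluate at each of the 13 elements of F_13:
f(0) = 1; f(1) = 11; f(2) = 11; f(3) = 4; f(4) = 6; f(5) = 4; f(6) = 10; f(7) = 3; f(8) = 6; f(9) = 12; f(10) = 6; f(11) = 5; f(12) = 12.
No element is a root.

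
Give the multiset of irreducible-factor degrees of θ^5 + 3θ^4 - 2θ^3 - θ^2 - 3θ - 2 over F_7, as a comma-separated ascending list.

5

Write g(θ) = θ^5 + 3θ^4 - 2θ^3 - θ^2 - 3θ - 2.
Complete factorization: g(θ) = (θ^5 + 3θ^4 - 2θ^3 - θ^2 - 3θ - 2).
Factor degrees with multiplicity: 5 = 5.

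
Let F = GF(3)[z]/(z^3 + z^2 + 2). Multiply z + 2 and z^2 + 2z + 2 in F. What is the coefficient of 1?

2

Multiply in GF(3)[z]: (z + 2)·(z^2 + 2z + 2) = z^3 + z^2 + 1.
Reduce using z^3 ≡ 2z^2 + 1 (mod z^3 + z^2 + 2).
Reduced: 2.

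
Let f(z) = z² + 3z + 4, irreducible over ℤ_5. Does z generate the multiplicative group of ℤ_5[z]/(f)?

|GF(5^2)^×| = 5^2 − 1 = 24. Prime factorization: 24 = 2^3·3.
f is primitive ⇔ z has order 24 in GF(5)[z]/(f), i.e. z^(24/q) ≠ 1 for each prime q | 24.
z^(12) mod f = 1
z^(8) mod f = 3z + 4.
Since z^(12) = 1, the order of z divides 12 < 24; not primitive.

No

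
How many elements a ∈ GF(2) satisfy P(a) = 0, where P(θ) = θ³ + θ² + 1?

Evaluate at each of the 2 elements of GF(2):
P(0) = 1; P(1) = 1.
No element is a root.

0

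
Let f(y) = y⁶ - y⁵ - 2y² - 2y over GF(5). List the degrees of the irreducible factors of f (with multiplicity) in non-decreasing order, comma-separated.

1, 1, 2, 2

Roots in GF(5): f(0) = 0 → root; f(1) = 1; f(2) = 0 → root; f(3) = 2; f(4) = 2.
Linear factors from roots: (y), (y - 2).
Complete factorization: f(y) = (y)·(y - 2)·(y² - 2y - 1)^2.
Factor degrees with multiplicity: 1 + 1 + 2 + 2 = 6.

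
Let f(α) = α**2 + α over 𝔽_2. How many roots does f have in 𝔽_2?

Evaluate at each of the 2 elements of 𝔽_2:
f(0) = 0 → root; f(1) = 0 → root.
Roots: {0, 1}.

2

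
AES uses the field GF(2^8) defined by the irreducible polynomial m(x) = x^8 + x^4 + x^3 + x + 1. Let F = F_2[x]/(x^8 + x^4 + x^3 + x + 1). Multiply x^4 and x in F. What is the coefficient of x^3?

Multiply in F_2[x]: (x^4)·(x) = x^5.
Reduced: x^5.

0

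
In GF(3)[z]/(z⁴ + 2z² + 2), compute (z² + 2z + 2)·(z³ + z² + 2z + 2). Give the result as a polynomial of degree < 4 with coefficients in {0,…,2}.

Multiply in GF(3)[z]: (z² + 2z + 2)·(z³ + z² + 2z + 2) = z⁵ + 2z² + 2z + 1.
Reduce using z⁴ ≡ z² + 1 (mod z⁴ + 2z² + 2).
Reduced: z³ + 2z² + 1.

z^3 + 2z^2 + 1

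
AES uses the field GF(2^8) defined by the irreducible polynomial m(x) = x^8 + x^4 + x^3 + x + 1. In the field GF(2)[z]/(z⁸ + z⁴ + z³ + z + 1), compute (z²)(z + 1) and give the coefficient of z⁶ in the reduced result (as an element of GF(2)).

Multiply in GF(2)[z]: (z²)·(z + 1) = z³ + z².
Reduced: z³ + z².

0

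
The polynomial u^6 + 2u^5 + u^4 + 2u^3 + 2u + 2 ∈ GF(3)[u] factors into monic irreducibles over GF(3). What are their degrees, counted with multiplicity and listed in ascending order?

Write g(u) = u^6 + 2u^5 + u^4 + 2u^3 + 2u + 2.
Roots in GF(3): g(0) = 2; g(1) = 1; g(2) = 1.
Complete factorization: g(u) = (u^6 + 2u^5 + u^4 + 2u^3 + 2u + 2).
Factor degrees with multiplicity: 6 = 6.

6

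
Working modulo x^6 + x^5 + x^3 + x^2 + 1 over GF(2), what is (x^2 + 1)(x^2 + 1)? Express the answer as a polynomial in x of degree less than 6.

Multiply in GF(2)[x]: (x^2 + 1)·(x^2 + 1) = x^4 + 1.
Reduced: x^4 + 1.

x^4 + 1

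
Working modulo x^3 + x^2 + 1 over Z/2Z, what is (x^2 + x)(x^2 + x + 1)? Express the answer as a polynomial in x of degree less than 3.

x^2 + 1

Multiply in Z/2Z[x]: (x^2 + x)·(x^2 + x + 1) = x^4 + x.
Reduce using x^3 ≡ x^2 + 1 (mod x^3 + x^2 + 1).
Reduced: x^2 + 1.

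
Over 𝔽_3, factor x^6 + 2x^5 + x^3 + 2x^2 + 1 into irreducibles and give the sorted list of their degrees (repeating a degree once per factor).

Write g(x) = x^6 + 2x^5 + x^3 + 2x^2 + 1.
Roots in 𝔽_3: g(0) = 1; g(1) = 1; g(2) = 1.
Complete factorization: g(x) = (x^6 + 2x^5 + x^3 + 2x^2 + 1).
Factor degrees with multiplicity: 6 = 6.

6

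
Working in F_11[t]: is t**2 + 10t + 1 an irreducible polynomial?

Write m(t) = t**2 + 10t + 1.
Check each element of F_11 for a root: m(0)=1, m(1)=1, m(2)=3, m(3)=7, m(4)=2, m(5)=10, m(6)=9, m(7)=10, m(8)=2, m(9)=7, m(10)=3.
No roots. A degree-2 polynomial over a field with no linear factor is irreducible.

Yes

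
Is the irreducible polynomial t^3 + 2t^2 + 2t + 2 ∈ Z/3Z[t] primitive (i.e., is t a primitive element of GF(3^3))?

Write f(t) = t^3 + 2t^2 + 2t + 2.
|GF(3^3)^×| = 3^3 − 1 = 26. Prime factorization: 26 = 2·13.
f is primitive ⇔ t has order 26 in GF(3)[t]/(f), i.e. t^(26/q) ≠ 1 for each prime q | 26.
t^(13) mod f = 1
t^(2) mod f = t^2.
Since t^(13) = 1, the order of t divides 13 < 26; not primitive.

No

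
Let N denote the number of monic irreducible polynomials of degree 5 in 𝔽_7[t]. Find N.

3360

x^(7^5) − x is the product of all monic irreducibles of degree dividing 5; Möbius inversion gives N = (1/5) Σ μ(5/d)·7^d.
Divisors of 5: 1, 5; μ(5/d) for each: -1, 1.
Σ = − 7^1 + 7^5 = 16800.
N = 16800/5 = 3360.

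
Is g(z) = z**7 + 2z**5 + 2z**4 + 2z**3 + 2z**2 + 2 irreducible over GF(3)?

Yes

Check for roots in GF(3): g(0) = 2; g(1) = 2; g(2) = 1.
No roots, so no linear factors.
Monic irreducibles of degree 2 over GF(3): z**2 + 1, z**2 + z + 2, z**2 + 2z + 2.
None of them divide g (all give nonzero remainder).
Degree-3 irreducible divisors: test the 8 monic irreducibles of degree 3 over GF(3).
None of them divide g (all give nonzero remainder).
No irreducible factor of degree ≤ 3 exists, so g is irreducible over GF(3).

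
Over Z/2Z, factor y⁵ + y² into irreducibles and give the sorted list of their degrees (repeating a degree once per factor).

Write h(y) = y⁵ + y².
Roots in Z/2Z: h(0) = 0 → root; h(1) = 0 → root.
Linear factors from roots: (y), (y + 1).
Complete factorization: h(y) = (y + 1)·(y)^2·(y² + y + 1).
Factor degrees with multiplicity: 1 + 1 + 1 + 2 = 5.

1, 1, 1, 2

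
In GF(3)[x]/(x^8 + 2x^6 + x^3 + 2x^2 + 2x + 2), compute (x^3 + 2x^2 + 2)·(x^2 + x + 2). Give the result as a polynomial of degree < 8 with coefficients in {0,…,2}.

x^5 + x^3 + 2x + 1

Multiply in GF(3)[x]: (x^3 + 2x^2 + 2)·(x^2 + x + 2) = x^5 + x^3 + 2x + 1.
Reduced: x^5 + x^3 + 2x + 1.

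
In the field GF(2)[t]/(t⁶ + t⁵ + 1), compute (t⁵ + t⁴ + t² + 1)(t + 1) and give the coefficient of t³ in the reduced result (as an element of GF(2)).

1

Multiply in GF(2)[t]: (t⁵ + t⁴ + t² + 1)·(t + 1) = t⁶ + t⁴ + t³ + t² + t + 1.
Reduce using t⁶ ≡ t⁵ + 1 (mod t⁶ + t⁵ + 1).
Reduced: t⁵ + t⁴ + t³ + t² + t.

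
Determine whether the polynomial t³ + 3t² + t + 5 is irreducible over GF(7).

No

Write f(t) = t³ + 3t² + t + 5.
Check for roots in GF(7): f(0) = 5; f(1) = 3; f(2) = 6; f(3) = 6; f(4) = 2; f(5) = 0 → root; f(6) = 6.
f(5) = 0, so (t − 5) divides f(t); f is reducible.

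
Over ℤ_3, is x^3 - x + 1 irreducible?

Yes

Write h(x) = x^3 - x + 1.
Check for roots in ℤ_3: h(0) = 1; h(1) = 1; h(2) = 1.
No roots. A degree-3 polynomial over a field with no linear factor is irreducible.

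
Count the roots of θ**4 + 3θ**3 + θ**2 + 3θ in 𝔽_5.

3

Write f(θ) = θ**4 + 3θ**3 + θ**2 + 3θ.
Evaluate at each of the 5 elements of 𝔽_5:
f(0) = 0 → root; f(1) = 3; f(2) = 0 → root; f(3) = 0 → root; f(4) = 1.
Roots: {0, 2, 3}.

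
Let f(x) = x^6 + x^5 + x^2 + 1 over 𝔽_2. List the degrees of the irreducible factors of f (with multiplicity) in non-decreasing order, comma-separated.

1, 2, 3

Roots in 𝔽_2: f(0) = 1; f(1) = 0 → root.
Linear factors from roots: (x + 1).
Complete factorization: f(x) = (x + 1)·(x^2 + x + 1)·(x^3 + x^2 + 1).
Factor degrees with multiplicity: 1 + 2 + 3 = 6.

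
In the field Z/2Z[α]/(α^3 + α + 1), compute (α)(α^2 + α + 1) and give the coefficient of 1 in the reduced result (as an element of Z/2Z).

1

Multiply in Z/2Z[α]: (α)·(α^2 + α + 1) = α^3 + α^2 + α.
Reduce using α^3 ≡ α + 1 (mod α^3 + α + 1).
Reduced: α^2 + 1.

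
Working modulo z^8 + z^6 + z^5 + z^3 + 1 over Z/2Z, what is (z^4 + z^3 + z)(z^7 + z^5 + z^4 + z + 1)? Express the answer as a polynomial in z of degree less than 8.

Multiply in Z/2Z[z]: (z^4 + z^3 + z)·(z^7 + z^5 + z^4 + z + 1) = z^11 + z^10 + z^9 + z^8 + z^7 + z^6 + z^3 + z^2 + z.
Reduce using z^8 ≡ z^6 + z^5 + z^3 + 1 (mod z^8 + z^6 + z^5 + z^3 + 1).
Reduced: z^6 + z^3 + z + 1.

z^6 + z^3 + z + 1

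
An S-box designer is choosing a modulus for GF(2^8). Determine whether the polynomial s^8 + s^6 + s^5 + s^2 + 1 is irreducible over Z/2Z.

Write m(s) = s^8 + s^6 + s^5 + s^2 + 1.
Check for roots in Z/2Z: m(0) = 1; m(1) = 1.
No roots, so no linear factors.
Monic irreducibles of degree 2 over GF(2): s^2 + s + 1.
None of them divide m (all give nonzero remainder).
Monic irreducibles of degree 3 over GF(2): s^3 + s + 1, s^3 + s^2 + 1.
None of them divide m (all give nonzero remainder).
Monic irreducibles of degree 4 over GF(2): s^4 + s + 1, s^4 + s^3 + 1, s^4 + s^3 + s^2 + s + 1.
None of them divide m (all give nonzero remainder).
No irreducible factor of degree ≤ 4 exists, so m is irreducible over GF(2).

Yes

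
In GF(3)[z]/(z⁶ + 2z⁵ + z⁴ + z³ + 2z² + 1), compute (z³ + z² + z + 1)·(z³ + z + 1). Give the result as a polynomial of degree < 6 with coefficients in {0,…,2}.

Multiply in GF(3)[z]: (z³ + z² + z + 1)·(z³ + z + 1) = z⁶ + z⁵ + 2z⁴ + 2z² + 2z + 1.
Reduce using z⁶ ≡ z⁵ + 2z⁴ + 2z³ + z² + 2 (mod z⁶ + 2z⁵ + z⁴ + z³ + 2z² + 1).
Reduced: 2z⁵ + z⁴ + 2z³ + 2z.

2z^5 + z^4 + 2z^3 + 2z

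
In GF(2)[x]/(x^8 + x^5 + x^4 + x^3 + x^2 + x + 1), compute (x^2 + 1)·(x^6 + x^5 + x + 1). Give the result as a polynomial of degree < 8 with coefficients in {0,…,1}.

x^7 + x^6 + x^4

Multiply in GF(2)[x]: (x^2 + 1)·(x^6 + x^5 + x + 1) = x^8 + x^7 + x^6 + x^5 + x^3 + x^2 + x + 1.
Reduce using x^8 ≡ x^5 + x^4 + x^3 + x^2 + x + 1 (mod x^8 + x^5 + x^4 + x^3 + x^2 + x + 1).
Reduced: x^7 + x^6 + x^4.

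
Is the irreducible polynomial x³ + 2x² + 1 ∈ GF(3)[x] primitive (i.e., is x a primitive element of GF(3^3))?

Yes

Write f(x) = x³ + 2x² + 1.
|GF(3^3)^×| = 3^3 − 1 = 26. Prime factorization: 26 = 2·13.
f is primitive ⇔ x has order 26 in GF(3)[x]/(f), i.e. x^(26/q) ≠ 1 for each prime q | 26.
x^(13) mod f = 2.
x^(2) mod f = x².
None equal 1, so x has full order 26; f is primitive.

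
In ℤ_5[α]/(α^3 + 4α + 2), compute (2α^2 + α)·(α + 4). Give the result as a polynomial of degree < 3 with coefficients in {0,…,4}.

4α^2 + α + 1

Multiply in ℤ_5[α]: (2α^2 + α)·(α + 4) = 2α^3 + 4α^2 + 4α.
Reduce using α^3 ≡ α + 3 (mod α^3 + 4α + 2).
Reduced: 4α^2 + α + 1.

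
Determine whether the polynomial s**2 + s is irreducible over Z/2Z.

No

Write m(s) = s**2 + s.
Check for roots in Z/2Z: m(0) = 0 → root; m(1) = 0 → root.
m(0) = 0, so (s) divides m(s); m is reducible.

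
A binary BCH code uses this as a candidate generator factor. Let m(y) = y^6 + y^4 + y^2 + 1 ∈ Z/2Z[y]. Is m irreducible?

No

Check for roots in Z/2Z: m(0) = 1; m(1) = 0 → root.
m(1) = 0, so (y − 1) divides m(y); m is reducible.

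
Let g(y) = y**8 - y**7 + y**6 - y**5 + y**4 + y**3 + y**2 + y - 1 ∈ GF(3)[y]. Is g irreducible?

Check for roots in GF(3): g(0) = 2; g(1) = 0 → root; g(2) = 0 → root.
g(1) = 0, so (y − 1) divides g(y); g is reducible.

No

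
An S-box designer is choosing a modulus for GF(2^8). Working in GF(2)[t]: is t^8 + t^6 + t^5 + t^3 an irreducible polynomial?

Write g(t) = t^8 + t^6 + t^5 + t^3.
Check for roots in GF(2): g(0) = 0 → root; g(1) = 0 → root.
g(0) = 0, so (t) divides g(t); g is reducible.

No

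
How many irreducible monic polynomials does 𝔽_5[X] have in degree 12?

20343700

By the necklace-counting formula, N_5(12) = (1/12) Σ_{d|12} μ(12/d)·5^d.
Divisors of 12: 1, 2, 3, 4, 6, 12; μ(12/d) for each: 0, 1, 0, -1, -1, 1.
Σ = 5^2 − 5^4 − 5^6 + 5^12 = 244124400.
N = 244124400/12 = 20343700.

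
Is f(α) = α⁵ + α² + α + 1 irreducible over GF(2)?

Check for roots in GF(2): f(0) = 1; f(1) = 0 → root.
f(1) = 0, so (α − 1) divides f(α); f is reducible.

No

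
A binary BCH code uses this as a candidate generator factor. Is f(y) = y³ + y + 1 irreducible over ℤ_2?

Check for roots in ℤ_2: f(0) = 1; f(1) = 1.
No roots. A degree-3 polynomial over a field with no linear factor is irreducible.

Yes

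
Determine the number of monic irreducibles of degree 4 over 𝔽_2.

3

The number of monic irreducibles of degree 4 over GF(2) is (1/4)·Σ_{d∣4} μ(4/d) 2^d.
Divisors of 4: 1, 2, 4; μ(4/d) for each: 0, -1, 1.
Σ = − 2^2 + 2^4 = 12.
N = 12/4 = 3.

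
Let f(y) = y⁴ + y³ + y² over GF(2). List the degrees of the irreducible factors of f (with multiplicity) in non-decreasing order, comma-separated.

1, 1, 2

Roots in GF(2): f(0) = 0 → root; f(1) = 1.
Linear factors from roots: (y).
Complete factorization: f(y) = (y)^2·(y² + y + 1).
Factor degrees with multiplicity: 1 + 1 + 2 = 4.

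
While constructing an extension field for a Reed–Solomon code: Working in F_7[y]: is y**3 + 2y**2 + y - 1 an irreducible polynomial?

Yes

Write P(y) = y**3 + 2y**2 + y - 1.
Check for roots in F_7: P(0) = 6; P(1) = 3; P(2) = 3; P(3) = 5; P(4) = 1; P(5) = 4; P(6) = 6.
No roots. A degree-3 polynomial over a field with no linear factor is irreducible.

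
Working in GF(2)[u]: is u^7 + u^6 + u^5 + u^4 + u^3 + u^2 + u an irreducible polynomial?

Write m(u) = u^7 + u^6 + u^5 + u^4 + u^3 + u^2 + u.
Check for roots in GF(2): m(0) = 0 → root; m(1) = 1.
m(0) = 0, so (u) divides m(u); m is reducible.

No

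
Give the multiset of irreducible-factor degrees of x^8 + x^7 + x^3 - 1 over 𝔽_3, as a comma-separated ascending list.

Write g(x) = x^8 + x^7 + x^3 - 1.
Roots in 𝔽_3: g(0) = 2; g(1) = 2; g(2) = 1.
Complete factorization: g(x) = (x^2 + x - 1)·(x^2 - x - 1)·(x^4 + x^3 - 1).
Factor degrees with multiplicity: 2 + 2 + 4 = 8.

2, 2, 4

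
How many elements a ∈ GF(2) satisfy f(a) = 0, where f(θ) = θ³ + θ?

Evaluate at each of the 2 elements of GF(2):
f(0) = 0 → root; f(1) = 0 → root.
Roots: {0, 1}.

2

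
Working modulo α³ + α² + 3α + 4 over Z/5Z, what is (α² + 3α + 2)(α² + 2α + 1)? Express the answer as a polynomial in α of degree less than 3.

Multiply in Z/5Z[α]: (α² + 3α + 2)·(α² + 2α + 1) = α⁴ + 4α² + 2α + 2.
Reduce using α³ ≡ 4α² + 2α + 1 (mod α³ + α² + 3α + 4).
Reduced: 2α² + α + 1.

2α^2 + α + 1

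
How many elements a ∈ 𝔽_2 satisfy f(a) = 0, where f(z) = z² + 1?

Evaluate at each of the 2 elements of 𝔽_2:
f(0) = 1; f(1) = 0 → root.
Roots: {1}.

1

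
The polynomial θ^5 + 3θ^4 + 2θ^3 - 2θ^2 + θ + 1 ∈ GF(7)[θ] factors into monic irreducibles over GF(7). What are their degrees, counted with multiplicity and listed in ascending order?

Write f(θ) = θ^5 + 3θ^4 + 2θ^3 - 2θ^2 + θ + 1.
Linear factors from roots: (θ - 2).
Complete factorization: f(θ) = (θ - 2)·(θ^4 - 2θ^3 - 2θ^2 + θ + 3).
Factor degrees with multiplicity: 1 + 4 = 5.

1, 4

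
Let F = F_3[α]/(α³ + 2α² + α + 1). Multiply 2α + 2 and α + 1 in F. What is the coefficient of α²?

Multiply in F_3[α]: (2α + 2)·(α + 1) = 2α² + α + 2.
Reduced: 2α² + α + 2.

2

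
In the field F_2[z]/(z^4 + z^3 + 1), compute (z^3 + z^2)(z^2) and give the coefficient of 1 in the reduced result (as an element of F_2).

Multiply in F_2[z]: (z^3 + z^2)·(z^2) = z^5 + z^4.
Reduce using z^4 ≡ z^3 + 1 (mod z^4 + z^3 + 1).
Reduced: z.

0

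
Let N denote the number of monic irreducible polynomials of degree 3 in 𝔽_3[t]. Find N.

x^(3^3) − x is the product of all monic irreducibles of degree dividing 3; Möbius inversion gives N = (1/3) Σ μ(3/d)·3^d.
Divisors of 3: 1, 3; μ(3/d) for each: -1, 1.
Σ = − 3^1 + 3^3 = 24.
N = 24/3 = 8.

8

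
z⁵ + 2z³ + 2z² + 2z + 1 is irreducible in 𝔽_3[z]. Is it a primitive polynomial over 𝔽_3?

Write f(z) = z⁵ + 2z³ + 2z² + 2z + 1.
|GF(3^5)^×| = 3^5 − 1 = 242. Prime factorization: 242 = 2·11^2.
f is primitive ⇔ z has order 242 in GF(3)[z]/(f), i.e. z^(242/q) ≠ 1 for each prime q | 242.
z^(121) mod f = 2.
z^(22) mod f = 1
Since z^(22) = 1, the order of z divides 22 < 242; not primitive.

No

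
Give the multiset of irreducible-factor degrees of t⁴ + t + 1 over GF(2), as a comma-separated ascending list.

4

Write g(t) = t⁴ + t + 1.
Roots in GF(2): g(0) = 1; g(1) = 1.
Complete factorization: g(t) = (t⁴ + t + 1).
Factor degrees with multiplicity: 4 = 4.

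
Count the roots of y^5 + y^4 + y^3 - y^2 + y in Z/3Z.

3

Write f(y) = y^5 + y^4 + y^3 - y^2 + y.
Evaluate at each of the 3 elements of Z/3Z:
f(0) = 0 → root; f(1) = 0 → root; f(2) = 0 → root.
Roots: {0, 1, 2}.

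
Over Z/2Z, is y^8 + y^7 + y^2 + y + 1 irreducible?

Write g(y) = y^8 + y^7 + y^2 + y + 1.
Check for roots in Z/2Z: g(0) = 1; g(1) = 1.
No roots, so no linear factors.
Monic irreducibles of degree 2 over GF(2): y^2 + y + 1.
None of them divide g (all give nonzero remainder).
Monic irreducibles of degree 3 over GF(2): y^3 + y + 1, y^3 + y^2 + 1.
None of them divide g (all give nonzero remainder).
Monic irreducibles of degree 4 over GF(2): y^4 + y + 1, y^4 + y^3 + 1, y^4 + y^3 + y^2 + y + 1.
None of them divide g (all give nonzero remainder).
No irreducible factor of degree ≤ 4 exists, so g is irreducible over GF(2).

Yes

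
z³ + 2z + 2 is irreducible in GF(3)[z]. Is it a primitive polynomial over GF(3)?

No

Write f(z) = z³ + 2z + 2.
|GF(3^3)^×| = 3^3 − 1 = 26. Prime factorization: 26 = 2·13.
f is primitive ⇔ z has order 26 in GF(3)[z]/(f), i.e. z^(26/q) ≠ 1 for each prime q | 26.
z^(13) mod f = 1
z^(2) mod f = z².
Since z^(13) = 1, the order of z divides 13 < 26; not primitive.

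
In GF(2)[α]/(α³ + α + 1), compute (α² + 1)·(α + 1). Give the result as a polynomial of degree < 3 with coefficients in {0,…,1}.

α^2

Multiply in GF(2)[α]: (α² + 1)·(α + 1) = α³ + α² + α + 1.
Reduce using α³ ≡ α + 1 (mod α³ + α + 1).
Reduced: α².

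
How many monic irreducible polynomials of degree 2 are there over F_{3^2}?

Gauss's count: N_{9}(2) = (1/2) Σ_{d|2} μ(2/d)·9^d.
Divisors of 2: 1, 2; μ(2/d) for each: -1, 1.
Σ = − 9^1 + 9^2 = 72.
N = 72/2 = 36.

36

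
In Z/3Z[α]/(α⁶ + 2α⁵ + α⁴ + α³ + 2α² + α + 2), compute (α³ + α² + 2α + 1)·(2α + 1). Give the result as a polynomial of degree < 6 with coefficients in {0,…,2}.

2α^4 + 2α^2 + α + 1

Multiply in Z/3Z[α]: (α³ + α² + 2α + 1)·(2α + 1) = 2α⁴ + 2α² + α + 1.
Reduced: 2α⁴ + 2α² + α + 1.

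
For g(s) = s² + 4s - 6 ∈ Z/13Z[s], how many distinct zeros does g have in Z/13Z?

Evaluate at each of the 13 elements of Z/13Z:
g(0) = 7; g(1) = 12; g(2) = 6; g(3) = 2; g(4) = 0 → root; g(5) = 0 → root; g(6) = 2; g(7) = 6; g(8) = 12; g(9) = 7; g(10) = 4; g(11) = 3; g(12) = 4.
Roots: {4, 5}.

2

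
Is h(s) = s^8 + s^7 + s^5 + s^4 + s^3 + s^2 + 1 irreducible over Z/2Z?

Yes

Check for roots in Z/2Z: h(0) = 1; h(1) = 1.
No roots, so no linear factors.
Monic irreducibles of degree 2 over GF(2): s^2 + s + 1.
None of them divide h (all give nonzero remainder).
Monic irreducibles of degree 3 over GF(2): s^3 + s + 1, s^3 + s^2 + 1.
None of them divide h (all give nonzero remainder).
Monic irreducibles of degree 4 over GF(2): s^4 + s + 1, s^4 + s^3 + 1, s^4 + s^3 + s^2 + s + 1.
None of them divide h (all give nonzero remainder).
No irreducible factor of degree ≤ 4 exists, so h is irreducible over GF(2).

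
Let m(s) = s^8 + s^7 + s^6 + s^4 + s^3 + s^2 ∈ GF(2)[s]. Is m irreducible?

Check for roots in GF(2): m(0) = 0 → root; m(1) = 0 → root.
m(0) = 0, so (s) divides m(s); m is reducible.

No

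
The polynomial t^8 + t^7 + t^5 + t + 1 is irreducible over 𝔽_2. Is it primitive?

Write f(t) = t^8 + t^7 + t^5 + t + 1.
|GF(2^8)^×| = 2^8 − 1 = 255. Prime factorization: 255 = 3·5·17.
f is primitive ⇔ t has order 255 in GF(2)[t]/(f), i.e. t^(255/q) ≠ 1 for each prime q | 255.
t^(85) mod f = 1
t^(51) mod f = t^6 + t^4 + t^3 + t.
t^(15) mod f = t^5 + t^4 + t^3.
Since t^(85) = 1, the order of t divides 85 < 255; not primitive.

No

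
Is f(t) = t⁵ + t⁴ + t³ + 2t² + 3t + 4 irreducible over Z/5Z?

Yes

Check for roots in Z/5Z: f(0) = 4; f(1) = 2; f(2) = 4; f(3) = 2; f(4) = 2.
No roots, so no linear factors.
Degree-2 irreducible divisors: test the 10 monic irreducibles of degree 2 over GF(5).
None of them divide f (all give nonzero remainder).
No irreducible factor of degree ≤ 2 exists, so f is irreducible over GF(5).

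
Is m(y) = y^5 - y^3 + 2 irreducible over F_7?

Yes

Check for roots in F_7: m(0) = 2; m(1) = 2; m(2) = 5; m(3) = 1; m(4) = 3; m(5) = 6; m(6) = 2.
No roots, so no linear factors.
Degree-2 irreducible divisors: test the 21 monic irreducibles of degree 2 over GF(7).
None of them divide m (all give nonzero remainder).
No irreducible factor of degree ≤ 2 exists, so m is irreducible over GF(7).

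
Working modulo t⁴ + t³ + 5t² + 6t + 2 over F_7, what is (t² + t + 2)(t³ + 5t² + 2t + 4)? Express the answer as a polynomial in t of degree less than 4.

Multiply in F_7[t]: (t² + t + 2)·(t³ + 5t² + 2t + 4) = t⁵ + 6t⁴ + 2t³ + 2t² + t + 1.
Reduce using t⁴ ≡ 6t³ + 2t² + t + 5 (mod t⁴ + t³ + 5t² + 6t + 2).
Reduced: 6t³ + 6t² + 4t + 5.

6t^3 + 6t^2 + 4t + 5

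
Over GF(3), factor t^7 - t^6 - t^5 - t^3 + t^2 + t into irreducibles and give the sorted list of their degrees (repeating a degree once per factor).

1, 1, 1, 2, 2

Write h(t) = t^7 - t^6 - t^5 - t^3 + t^2 + t.
Roots in GF(3): h(0) = 0 → root; h(1) = 0 → root; h(2) = 0 → root.
Linear factors from roots: (t), (t - 1), (t + 1).
Complete factorization: h(t) = (t)·(t + 1)·(t - 1)·(t^2 + 1)·(t^2 - t - 1).
Factor degrees with multiplicity: 1 + 1 + 1 + 2 + 2 = 7.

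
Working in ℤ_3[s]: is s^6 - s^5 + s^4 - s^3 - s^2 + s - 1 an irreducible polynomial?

Yes

Write g(s) = s^6 - s^5 + s^4 - s^3 - s^2 + s - 1.
Check for roots in ℤ_3: g(0) = 2; g(1) = 2; g(2) = 1.
No roots, so no linear factors.
Monic irreducibles of degree 2 over GF(3): s^2 + 1, s^2 + s - 1, s^2 - s - 1.
None of them divide g (all give nonzero remainder).
Degree-3 irreducible divisors: test the 8 monic irreducibles of degree 3 over GF(3).
None of them divide g (all give nonzero remainder).
No irreducible factor of degree ≤ 3 exists, so g is irreducible over GF(3).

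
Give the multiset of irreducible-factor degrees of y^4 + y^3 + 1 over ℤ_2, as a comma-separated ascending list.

4

Write h(y) = y^4 + y^3 + 1.
Roots in ℤ_2: h(0) = 1; h(1) = 1.
Complete factorization: h(y) = (y^4 + y^3 + 1).
Factor degrees with multiplicity: 4 = 4.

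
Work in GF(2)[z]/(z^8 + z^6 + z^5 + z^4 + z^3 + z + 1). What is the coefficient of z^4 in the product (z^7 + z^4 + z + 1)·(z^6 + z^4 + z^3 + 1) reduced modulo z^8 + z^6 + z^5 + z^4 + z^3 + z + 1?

Multiply in GF(2)[z]: (z^7 + z^4 + z + 1)·(z^6 + z^4 + z^3 + 1) = z^13 + z^11 + z^8 + z^7 + z^6 + z^5 + z^4 + z^3 + z + 1.
Reduce using z^8 ≡ z^6 + z^5 + z^4 + z^3 + z + 1 (mod z^8 + z^6 + z^5 + z^4 + z^3 + z + 1).
Reduced: z^7 + z^6 + z^5 + z^4 + z^3 + z.

1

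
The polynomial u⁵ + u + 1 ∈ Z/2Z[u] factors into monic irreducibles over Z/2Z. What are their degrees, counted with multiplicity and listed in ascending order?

Write g(u) = u⁵ + u + 1.
Roots in Z/2Z: g(0) = 1; g(1) = 1.
Complete factorization: g(u) = (u² + u + 1)·(u³ + u² + 1).
Factor degrees with multiplicity: 2 + 3 = 5.

2, 3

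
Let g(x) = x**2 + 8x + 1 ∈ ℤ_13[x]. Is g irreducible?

Check each element of ℤ_13 for a root: g(0)=1, g(1)=10, g(2)=8, g(3)=8, g(4)=10, g(5)=1, g(6)=7, g(7)=2, g(8)=12, g(9)=11, g(10)=12, g(11)=2, g(12)=7.
No roots. A degree-2 polynomial over a field with no linear factor is irreducible.

Yes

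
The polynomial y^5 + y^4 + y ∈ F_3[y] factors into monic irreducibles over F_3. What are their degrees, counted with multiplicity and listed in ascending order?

1, 1, 3

Write g(y) = y^5 + y^4 + y.
Roots in F_3: g(0) = 0 → root; g(1) = 0 → root; g(2) = 2.
Linear factors from roots: (y), (y - 1).
Complete factorization: g(y) = (y)·(y - 1)·(y^3 - y^2 - y - 1).
Factor degrees with multiplicity: 1 + 1 + 3 = 5.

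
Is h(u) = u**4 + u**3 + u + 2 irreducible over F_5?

Check for roots in F_5: h(0) = 2; h(1) = 0 → root; h(2) = 3; h(3) = 3; h(4) = 1.
h(1) = 0, so (u − 1) divides h(u); h is reducible.

No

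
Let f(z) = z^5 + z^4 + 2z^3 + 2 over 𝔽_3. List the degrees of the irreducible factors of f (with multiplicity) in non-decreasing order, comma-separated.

Roots in 𝔽_3: f(0) = 2; f(1) = 0 → root; f(2) = 0 → root.
Linear factors from roots: (z + 2), (z + 1).
Complete factorization: f(z) = (z + 1)·(z + 2)^2·(z^2 + 2z + 2).
Factor degrees with multiplicity: 1 + 1 + 1 + 2 = 5.

1, 1, 1, 2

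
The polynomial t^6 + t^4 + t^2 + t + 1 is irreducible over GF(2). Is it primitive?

Write f(t) = t^6 + t^4 + t^2 + t + 1.
|GF(2^6)^×| = 2^6 − 1 = 63. Prime factorization: 63 = 3^2·7.
f is primitive ⇔ t has order 63 in GF(2)[t]/(f), i.e. t^(63/q) ≠ 1 for each prime q | 63.
t^(21) mod f = 1
t^(9) mod f = t^4 + t^2 + t.
Since t^(21) = 1, the order of t divides 21 < 63; not primitive.

No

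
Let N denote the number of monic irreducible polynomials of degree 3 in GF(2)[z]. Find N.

The number of monic irreducibles of degree 3 over GF(2) is (1/3)·Σ_{d∣3} μ(3/d) 2^d.
Divisors of 3: 1, 3; μ(3/d) for each: -1, 1.
Σ = − 2^1 + 2^3 = 6.
N = 6/3 = 2.

2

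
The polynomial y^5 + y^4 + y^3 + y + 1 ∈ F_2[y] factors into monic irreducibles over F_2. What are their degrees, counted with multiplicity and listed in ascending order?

5

Write g(y) = y^5 + y^4 + y^3 + y + 1.
Roots in F_2: g(0) = 1; g(1) = 1.
Complete factorization: g(y) = (y^5 + y^4 + y^3 + y + 1).
Factor degrees with multiplicity: 5 = 5.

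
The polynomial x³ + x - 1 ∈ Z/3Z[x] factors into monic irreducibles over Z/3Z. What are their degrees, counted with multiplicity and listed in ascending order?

1, 2

Write g(x) = x³ + x - 1.
Roots in Z/3Z: g(0) = 2; g(1) = 1; g(2) = 0 → root.
Linear factors from roots: (x + 1).
Complete factorization: g(x) = (x + 1)·(x² - x - 1).
Factor degrees with multiplicity: 1 + 2 = 3.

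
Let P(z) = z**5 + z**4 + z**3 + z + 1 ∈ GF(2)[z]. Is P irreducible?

Yes

Check for roots in GF(2): P(0) = 1; P(1) = 1.
No roots, so no linear factors.
Monic irreducibles of degree 2 over GF(2): z**2 + z + 1.
None of them divide P (all give nonzero remainder).
No irreducible factor of degree ≤ 2 exists, so P is irreducible over GF(2).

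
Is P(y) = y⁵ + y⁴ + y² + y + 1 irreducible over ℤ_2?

Check for roots in ℤ_2: P(0) = 1; P(1) = 1.
No roots, so no linear factors.
Monic irreducibles of degree 2 over GF(2): y² + y + 1.
None of them divide P (all give nonzero remainder).
No irreducible factor of degree ≤ 2 exists, so P is irreducible over GF(2).

Yes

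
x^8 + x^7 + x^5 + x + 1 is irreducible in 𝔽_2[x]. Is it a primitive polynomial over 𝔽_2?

Write f(x) = x^8 + x^7 + x^5 + x + 1.
|GF(2^8)^×| = 2^8 − 1 = 255. Prime factorization: 255 = 3·5·17.
f is primitive ⇔ x has order 255 in GF(2)[x]/(f), i.e. x^(255/q) ≠ 1 for each prime q | 255.
x^(85) mod f = 1
x^(51) mod f = x^6 + x^4 + x^3 + x.
x^(15) mod f = x^5 + x^4 + x^3.
Since x^(85) = 1, the order of x divides 85 < 255; not primitive.

No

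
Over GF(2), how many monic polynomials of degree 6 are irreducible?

By the necklace-counting formula, N_2(6) = (1/6) Σ_{d|6} μ(6/d)·2^d.
Divisors of 6: 1, 2, 3, 6; μ(6/d) for each: 1, -1, -1, 1.
Σ = 2^1 − 2^2 − 2^3 + 2^6 = 54.
N = 54/6 = 9.

9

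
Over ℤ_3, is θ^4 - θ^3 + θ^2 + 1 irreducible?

Yes

Write g(θ) = θ^4 - θ^3 + θ^2 + 1.
Check for roots in ℤ_3: g(0) = 1; g(1) = 2; g(2) = 1.
No roots, so no linear factors.
Monic irreducibles of degree 2 over GF(3): θ^2 + 1, θ^2 + θ - 1, θ^2 - θ - 1.
None of them divide g (all give nonzero remainder).
No irreducible factor of degree ≤ 2 exists, so g is irreducible over GF(3).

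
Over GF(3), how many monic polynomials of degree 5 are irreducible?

48

Gauss's count: N_{3}(5) = (1/5) Σ_{d|5} μ(5/d)·3^d.
Divisors of 5: 1, 5; μ(5/d) for each: -1, 1.
Σ = − 3^1 + 3^5 = 240.
N = 240/5 = 48.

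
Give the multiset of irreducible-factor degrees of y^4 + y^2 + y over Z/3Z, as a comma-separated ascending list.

Write h(y) = y^4 + y^2 + y.
Roots in Z/3Z: h(0) = 0 → root; h(1) = 0 → root; h(2) = 1.
Linear factors from roots: (y), (y - 1).
Complete factorization: h(y) = (y)·(y - 1)·(y^2 + y - 1).
Factor degrees with multiplicity: 1 + 1 + 2 = 4.

1, 1, 2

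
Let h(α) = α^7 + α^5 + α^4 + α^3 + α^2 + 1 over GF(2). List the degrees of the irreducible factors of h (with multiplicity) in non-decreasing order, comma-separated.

Roots in GF(2): h(0) = 1; h(1) = 0 → root.
Linear factors from roots: (α + 1).
Complete factorization: h(α) = (α + 1)·(α^2 + α + 1)^3.
Factor degrees with multiplicity: 1 + 2 + 2 + 2 = 7.

1, 2, 2, 2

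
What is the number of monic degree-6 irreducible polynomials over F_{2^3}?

x^(8^6) − x is the product of all monic irreducibles of degree dividing 6; Möbius inversion gives N = (1/6) Σ μ(6/d)·8^d.
Divisors of 6: 1, 2, 3, 6; μ(6/d) for each: 1, -1, -1, 1.
Σ = 8^1 − 8^2 − 8^3 + 8^6 = 261576.
N = 261576/6 = 43596.

43596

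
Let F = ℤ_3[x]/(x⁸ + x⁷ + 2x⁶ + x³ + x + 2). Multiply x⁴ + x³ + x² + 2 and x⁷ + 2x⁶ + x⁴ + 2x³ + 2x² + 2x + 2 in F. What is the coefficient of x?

Multiply in ℤ_3[x]: (x⁴ + x³ + x² + 2)·(x⁷ + 2x⁶ + x⁴ + 2x³ + 2x² + 2x + 2) = x¹¹ + 2x⁷ + 2x⁴ + 2x³ + x + 1.
Reduce using x⁸ ≡ 2x⁷ + x⁶ + 2x³ + 2x + 1 (mod x⁸ + x⁷ + 2x⁶ + x³ + x + 2).
Reduced: x⁷ + 2x⁶ + x⁵ + 2x⁴ + x³ + 1.

0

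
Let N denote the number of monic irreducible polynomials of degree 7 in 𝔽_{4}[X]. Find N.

By the necklace-counting formula, N_4(7) = (1/7) Σ_{d|7} μ(7/d)·4^d.
Divisors of 7: 1, 7; μ(7/d) for each: -1, 1.
Σ = − 4^1 + 4^7 = 16380.
N = 16380/7 = 2340.

2340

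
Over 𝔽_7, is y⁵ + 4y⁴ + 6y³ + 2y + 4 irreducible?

Yes

Write g(y) = y⁵ + 4y⁴ + 6y³ + 2y + 4.
Check for roots in 𝔽_7: g(0) = 4; g(1) = 3; g(2) = 5; g(3) = 4; g(4) = 1; g(5) = 5; g(6) = 6.
No roots, so no linear factors.
Degree-2 irreducible divisors: test the 21 monic irreducibles of degree 2 over GF(7).
None of them divide g (all give nonzero remainder).
No irreducible factor of degree ≤ 2 exists, so g is irreducible over GF(7).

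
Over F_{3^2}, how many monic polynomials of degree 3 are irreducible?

240

Gauss's count: N_{9}(3) = (1/3) Σ_{d|3} μ(3/d)·9^d.
Divisors of 3: 1, 3; μ(3/d) for each: -1, 1.
Σ = − 9^1 + 9^3 = 720.
N = 720/3 = 240.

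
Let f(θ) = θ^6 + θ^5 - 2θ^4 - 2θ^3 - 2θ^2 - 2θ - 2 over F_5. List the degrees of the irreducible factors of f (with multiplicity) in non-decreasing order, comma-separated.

Roots in F_5: f(0) = 3; f(1) = 2; f(2) = 4; f(3) = 0 → root; f(4) = 3.
Linear factors from roots: (θ + 2).
Complete factorization: f(θ) = (θ + 2)·(θ^2 + θ + 2)·(θ^3 - 2θ^2 + 2).
Factor degrees with multiplicity: 1 + 2 + 3 = 6.

1, 2, 3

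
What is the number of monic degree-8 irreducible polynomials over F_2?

30

x^(2^8) − x is the product of all monic irreducibles of degree dividing 8; Möbius inversion gives N = (1/8) Σ μ(8/d)·2^d.
Divisors of 8: 1, 2, 4, 8; μ(8/d) for each: 0, 0, -1, 1.
Σ = − 2^4 + 2^8 = 240.
N = 240/8 = 30.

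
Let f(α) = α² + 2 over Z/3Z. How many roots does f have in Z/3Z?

2

Evaluate at each of the 3 elements of Z/3Z:
f(0) = 2; f(1) = 0 → root; f(2) = 0 → root.
Roots: {1, 2}.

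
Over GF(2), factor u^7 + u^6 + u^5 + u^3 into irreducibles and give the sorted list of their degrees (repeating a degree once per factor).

Write f(u) = u^7 + u^6 + u^5 + u^3.
Roots in GF(2): f(0) = 0 → root; f(1) = 0 → root.
Linear factors from roots: (u), (u + 1).
Complete factorization: f(u) = (u + 1)·(u)^3·(u^3 + u + 1).
Factor degrees with multiplicity: 1 + 1 + 1 + 1 + 3 = 7.

1, 1, 1, 1, 3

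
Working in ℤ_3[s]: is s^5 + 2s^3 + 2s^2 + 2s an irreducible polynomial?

Write P(s) = s^5 + 2s^3 + 2s^2 + 2s.
Check for roots in ℤ_3: P(0) = 0 → root; P(1) = 1; P(2) = 0 → root.
P(0) = 0, so (s) divides P(s); P is reducible.

No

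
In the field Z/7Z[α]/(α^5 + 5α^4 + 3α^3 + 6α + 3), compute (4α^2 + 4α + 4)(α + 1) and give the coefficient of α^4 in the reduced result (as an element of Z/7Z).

0

Multiply in Z/7Z[α]: (4α^2 + 4α + 4)·(α + 1) = 4α^3 + α^2 + α + 4.
Reduced: 4α^3 + α^2 + α + 4.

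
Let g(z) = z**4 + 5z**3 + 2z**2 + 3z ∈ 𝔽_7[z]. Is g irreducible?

Check for roots in 𝔽_7: g(0) = 0 → root; g(1) = 4; g(2) = 0 → root; g(3) = 5; g(4) = 4; g(5) = 6; g(6) = 2.
g(0) = 0, so (z) divides g(z); g is reducible.

No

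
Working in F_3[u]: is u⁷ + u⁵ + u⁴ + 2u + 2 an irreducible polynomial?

Yes

Write g(u) = u⁷ + u⁵ + u⁴ + 2u + 2.
Check for roots in F_3: g(0) = 2; g(1) = 1; g(2) = 2.
No roots, so no linear factors.
Monic irreducibles of degree 2 over GF(3): u² + 1, u² + u + 2, u² + 2u + 2.
None of them divide g (all give nonzero remainder).
Degree-3 irreducible divisors: test the 8 monic irreducibles of degree 3 over GF(3).
None of them divide g (all give nonzero remainder).
No irreducible factor of degree ≤ 3 exists, so g is irreducible over GF(3).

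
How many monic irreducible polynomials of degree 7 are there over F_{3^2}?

The number of monic irreducibles of degree 7 over GF(9) is (1/7)·Σ_{d∣7} μ(7/d) 9^d.
Divisors of 7: 1, 7; μ(7/d) for each: -1, 1.
Σ = − 9^1 + 9^7 = 4782960.
N = 4782960/7 = 683280.

683280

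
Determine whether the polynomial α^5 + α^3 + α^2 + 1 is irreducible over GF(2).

No

Write f(α) = α^5 + α^3 + α^2 + 1.
Check for roots in GF(2): f(0) = 1; f(1) = 0 → root.
f(1) = 0, so (α − 1) divides f(α); f is reducible.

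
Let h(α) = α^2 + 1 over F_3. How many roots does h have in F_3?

Evaluate at each of the 3 elements of F_3:
h(0) = 1; h(1) = 2; h(2) = 2.
No element is a root.

0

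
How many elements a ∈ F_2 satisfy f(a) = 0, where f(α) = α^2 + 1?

1

Evaluate at each of the 2 elements of F_2:
f(0) = 1; f(1) = 0 → root.
Roots: {1}.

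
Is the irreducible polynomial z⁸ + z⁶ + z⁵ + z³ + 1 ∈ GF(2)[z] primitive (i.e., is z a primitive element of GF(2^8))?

Write f(z) = z⁸ + z⁶ + z⁵ + z³ + 1.
|GF(2^8)^×| = 2^8 − 1 = 255. Prime factorization: 255 = 3·5·17.
f is primitive ⇔ z has order 255 in GF(2)[z]/(f), i.e. z^(255/q) ≠ 1 for each prime q | 255.
z^(85) mod f = z⁶ + z⁵ + z⁴ + z³ + z² + z + 1.
z^(51) mod f = z⁶ + z⁵ + z⁴ + z³.
z^(15) mod f = z⁷ + z⁵ + z⁴ + z² + 1.
None equal 1, so z has full order 255; f is primitive.

Yes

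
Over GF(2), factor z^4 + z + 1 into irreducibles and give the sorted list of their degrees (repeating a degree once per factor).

Write f(z) = z^4 + z + 1.
Roots in GF(2): f(0) = 1; f(1) = 1.
Complete factorization: f(z) = (z^4 + z + 1).
Factor degrees with multiplicity: 4 = 4.

4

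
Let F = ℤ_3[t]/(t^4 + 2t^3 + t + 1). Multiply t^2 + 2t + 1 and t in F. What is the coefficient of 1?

0

Multiply in ℤ_3[t]: (t^2 + 2t + 1)·(t) = t^3 + 2t^2 + t.
Reduced: t^3 + 2t^2 + t.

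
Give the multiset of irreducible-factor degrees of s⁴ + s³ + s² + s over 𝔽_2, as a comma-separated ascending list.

Write g(s) = s⁴ + s³ + s² + s.
Roots in 𝔽_2: g(0) = 0 → root; g(1) = 0 → root.
Linear factors from roots: (s), (s + 1).
Complete factorization: g(s) = (s)·(s + 1)^3.
Factor degrees with multiplicity: 1 + 1 + 1 + 1 = 4.

1, 1, 1, 1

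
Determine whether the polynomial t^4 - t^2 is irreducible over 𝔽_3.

No

Write g(t) = t^4 - t^2.
Check for roots in 𝔽_3: g(0) = 0 → root; g(1) = 0 → root; g(2) = 0 → root.
g(0) = 0, so (t) divides g(t); g is reducible.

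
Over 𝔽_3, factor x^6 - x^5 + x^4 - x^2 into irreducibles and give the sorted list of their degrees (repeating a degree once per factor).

Write g(x) = x^6 - x^5 + x^4 - x^2.
Roots in 𝔽_3: g(0) = 0 → root; g(1) = 0 → root; g(2) = 2.
Linear factors from roots: (x), (x - 1).
Complete factorization: g(x) = (x)^2·(x - 1)^2·(x^2 + x - 1).
Factor degrees with multiplicity: 1 + 1 + 1 + 1 + 2 = 6.

1, 1, 1, 1, 2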